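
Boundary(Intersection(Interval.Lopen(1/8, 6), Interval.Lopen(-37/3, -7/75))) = EmptySet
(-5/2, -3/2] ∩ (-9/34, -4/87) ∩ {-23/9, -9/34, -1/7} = ∅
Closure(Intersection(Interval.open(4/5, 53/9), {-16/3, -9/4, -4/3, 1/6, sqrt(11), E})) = {sqrt(11), E}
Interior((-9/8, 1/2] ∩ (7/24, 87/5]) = (7/24, 1/2)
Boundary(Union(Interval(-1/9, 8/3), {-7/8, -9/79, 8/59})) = {-7/8, -9/79, -1/9, 8/3}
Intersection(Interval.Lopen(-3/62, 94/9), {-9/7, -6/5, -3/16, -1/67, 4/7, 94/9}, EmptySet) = EmptySet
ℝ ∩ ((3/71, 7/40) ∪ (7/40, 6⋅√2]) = (3/71, 7/40) ∪ (7/40, 6⋅√2]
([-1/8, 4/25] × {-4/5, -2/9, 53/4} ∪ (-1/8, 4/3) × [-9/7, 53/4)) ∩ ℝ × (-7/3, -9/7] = (-1/8, 4/3) × {-9/7}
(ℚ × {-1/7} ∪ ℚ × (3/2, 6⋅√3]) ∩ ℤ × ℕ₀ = ℤ × {2, 3, …, 10}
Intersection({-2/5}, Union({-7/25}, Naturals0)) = EmptySet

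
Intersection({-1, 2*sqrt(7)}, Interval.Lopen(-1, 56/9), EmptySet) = EmptySet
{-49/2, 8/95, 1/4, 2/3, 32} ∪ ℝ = ℝ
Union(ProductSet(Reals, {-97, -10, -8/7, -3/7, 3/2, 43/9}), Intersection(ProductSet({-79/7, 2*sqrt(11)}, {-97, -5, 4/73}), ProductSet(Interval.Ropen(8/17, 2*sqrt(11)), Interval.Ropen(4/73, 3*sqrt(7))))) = ProductSet(Reals, {-97, -10, -8/7, -3/7, 3/2, 43/9})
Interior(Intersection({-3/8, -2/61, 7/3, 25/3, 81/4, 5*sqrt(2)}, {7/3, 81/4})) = EmptySet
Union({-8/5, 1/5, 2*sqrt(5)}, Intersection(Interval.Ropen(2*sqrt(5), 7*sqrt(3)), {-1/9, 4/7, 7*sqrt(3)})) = {-8/5, 1/5, 2*sqrt(5)}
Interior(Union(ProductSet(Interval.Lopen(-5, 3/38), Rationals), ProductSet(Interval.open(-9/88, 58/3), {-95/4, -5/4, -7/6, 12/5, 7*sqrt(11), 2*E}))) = EmptySet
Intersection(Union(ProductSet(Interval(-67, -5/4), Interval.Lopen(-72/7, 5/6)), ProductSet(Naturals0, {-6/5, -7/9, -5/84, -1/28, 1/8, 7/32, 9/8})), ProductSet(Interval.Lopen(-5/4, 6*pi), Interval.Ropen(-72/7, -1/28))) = ProductSet(Range(0, 19, 1), {-6/5, -7/9, -5/84})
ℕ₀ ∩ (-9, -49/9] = ∅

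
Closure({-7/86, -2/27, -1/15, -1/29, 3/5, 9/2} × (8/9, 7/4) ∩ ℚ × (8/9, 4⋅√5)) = {-7/86, -2/27, -1/15, -1/29, 3/5, 9/2} × [8/9, 7/4]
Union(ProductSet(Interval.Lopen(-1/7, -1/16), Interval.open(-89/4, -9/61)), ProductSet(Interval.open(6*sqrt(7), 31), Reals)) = Union(ProductSet(Interval.Lopen(-1/7, -1/16), Interval.open(-89/4, -9/61)), ProductSet(Interval.open(6*sqrt(7), 31), Reals))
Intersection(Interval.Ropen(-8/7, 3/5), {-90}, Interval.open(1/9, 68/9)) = EmptySet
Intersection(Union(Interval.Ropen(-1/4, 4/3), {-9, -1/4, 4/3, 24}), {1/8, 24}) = {1/8, 24}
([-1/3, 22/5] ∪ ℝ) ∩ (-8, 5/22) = (-8, 5/22)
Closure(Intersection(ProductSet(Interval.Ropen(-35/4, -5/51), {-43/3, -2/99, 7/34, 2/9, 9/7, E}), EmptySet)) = EmptySet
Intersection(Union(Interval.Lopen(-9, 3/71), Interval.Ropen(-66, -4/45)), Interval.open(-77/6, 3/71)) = Interval.open(-77/6, 3/71)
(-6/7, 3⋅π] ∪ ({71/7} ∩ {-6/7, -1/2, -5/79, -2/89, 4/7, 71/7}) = (-6/7, 3⋅π] ∪ {71/7}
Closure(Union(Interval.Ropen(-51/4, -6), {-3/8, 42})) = Union({-3/8, 42}, Interval(-51/4, -6))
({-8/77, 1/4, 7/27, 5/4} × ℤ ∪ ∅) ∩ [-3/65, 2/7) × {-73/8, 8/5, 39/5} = ∅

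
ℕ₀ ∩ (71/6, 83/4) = {12, 13, …, 20}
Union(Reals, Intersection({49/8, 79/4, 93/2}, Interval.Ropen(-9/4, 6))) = Reals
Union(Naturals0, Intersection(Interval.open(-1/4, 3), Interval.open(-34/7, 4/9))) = Union(Interval.open(-1/4, 4/9), Naturals0)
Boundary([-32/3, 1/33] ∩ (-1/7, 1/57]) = {-1/7, 1/57}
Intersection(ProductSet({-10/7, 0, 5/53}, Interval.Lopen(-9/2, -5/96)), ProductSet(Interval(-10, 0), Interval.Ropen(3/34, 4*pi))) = EmptySet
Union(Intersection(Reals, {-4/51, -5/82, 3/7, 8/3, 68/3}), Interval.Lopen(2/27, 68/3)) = Union({-4/51, -5/82}, Interval.Lopen(2/27, 68/3))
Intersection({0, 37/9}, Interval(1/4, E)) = EmptySet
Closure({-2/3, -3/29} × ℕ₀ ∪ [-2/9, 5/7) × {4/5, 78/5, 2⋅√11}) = ({-2/3, -3/29} × ℕ₀) ∪ ([-2/9, 5/7] × {4/5, 78/5, 2⋅√11})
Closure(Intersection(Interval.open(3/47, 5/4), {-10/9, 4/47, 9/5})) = {4/47}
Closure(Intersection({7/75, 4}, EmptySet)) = EmptySet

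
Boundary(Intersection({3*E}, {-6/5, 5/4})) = EmptySet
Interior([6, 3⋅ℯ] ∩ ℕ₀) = ∅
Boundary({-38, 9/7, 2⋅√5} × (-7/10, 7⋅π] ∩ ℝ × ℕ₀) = {-38, 9/7, 2⋅√5} × {0, 1, …, 21}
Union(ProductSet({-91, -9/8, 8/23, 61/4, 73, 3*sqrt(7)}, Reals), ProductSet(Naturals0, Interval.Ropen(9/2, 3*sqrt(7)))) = Union(ProductSet({-91, -9/8, 8/23, 61/4, 73, 3*sqrt(7)}, Reals), ProductSet(Naturals0, Interval.Ropen(9/2, 3*sqrt(7))))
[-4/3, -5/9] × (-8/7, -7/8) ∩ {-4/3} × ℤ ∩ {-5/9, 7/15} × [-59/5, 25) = ∅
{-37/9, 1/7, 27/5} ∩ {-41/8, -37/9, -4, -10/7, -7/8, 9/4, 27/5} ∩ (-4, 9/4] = ∅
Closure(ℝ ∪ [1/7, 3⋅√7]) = (-∞, ∞)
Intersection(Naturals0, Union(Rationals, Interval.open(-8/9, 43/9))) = Union(Naturals0, Range(0, 5, 1))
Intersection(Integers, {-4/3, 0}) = {0}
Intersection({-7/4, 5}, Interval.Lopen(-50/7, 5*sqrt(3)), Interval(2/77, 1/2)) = EmptySet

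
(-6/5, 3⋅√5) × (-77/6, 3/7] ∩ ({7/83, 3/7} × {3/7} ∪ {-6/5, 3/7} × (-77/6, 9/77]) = ({7/83, 3/7} × {3/7}) ∪ ({3/7} × (-77/6, 9/77])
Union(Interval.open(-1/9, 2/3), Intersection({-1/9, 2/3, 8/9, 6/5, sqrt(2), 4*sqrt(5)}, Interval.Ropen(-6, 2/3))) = Interval.Ropen(-1/9, 2/3)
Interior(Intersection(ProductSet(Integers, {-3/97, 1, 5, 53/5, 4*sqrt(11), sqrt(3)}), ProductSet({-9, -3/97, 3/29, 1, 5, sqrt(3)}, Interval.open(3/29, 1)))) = EmptySet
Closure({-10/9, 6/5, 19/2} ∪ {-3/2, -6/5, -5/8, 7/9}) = {-3/2, -6/5, -10/9, -5/8, 7/9, 6/5, 19/2}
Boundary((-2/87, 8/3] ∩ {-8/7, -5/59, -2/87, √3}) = {√3}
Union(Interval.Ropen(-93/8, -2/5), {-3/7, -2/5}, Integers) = Union(Integers, Interval(-93/8, -2/5))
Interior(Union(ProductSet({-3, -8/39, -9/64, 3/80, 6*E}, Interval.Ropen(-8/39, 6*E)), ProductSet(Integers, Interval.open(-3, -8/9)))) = EmptySet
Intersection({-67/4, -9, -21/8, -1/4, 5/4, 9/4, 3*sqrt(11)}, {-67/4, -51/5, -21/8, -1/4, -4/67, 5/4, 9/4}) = {-67/4, -21/8, -1/4, 5/4, 9/4}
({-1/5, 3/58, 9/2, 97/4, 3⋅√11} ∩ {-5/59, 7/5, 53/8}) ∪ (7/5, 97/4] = (7/5, 97/4]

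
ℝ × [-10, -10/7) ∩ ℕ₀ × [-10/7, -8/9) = ∅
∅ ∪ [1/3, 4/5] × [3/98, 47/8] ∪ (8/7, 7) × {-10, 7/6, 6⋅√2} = ([1/3, 4/5] × [3/98, 47/8]) ∪ ((8/7, 7) × {-10, 7/6, 6⋅√2})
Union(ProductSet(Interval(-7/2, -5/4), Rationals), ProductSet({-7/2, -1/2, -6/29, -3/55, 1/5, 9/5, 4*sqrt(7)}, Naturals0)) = Union(ProductSet({-7/2, -1/2, -6/29, -3/55, 1/5, 9/5, 4*sqrt(7)}, Naturals0), ProductSet(Interval(-7/2, -5/4), Rationals))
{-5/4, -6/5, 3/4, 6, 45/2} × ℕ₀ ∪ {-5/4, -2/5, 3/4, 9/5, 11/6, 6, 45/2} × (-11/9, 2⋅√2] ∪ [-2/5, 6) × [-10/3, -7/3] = ({-5/4, -6/5, 3/4, 6, 45/2} × ℕ₀) ∪ ([-2/5, 6) × [-10/3, -7/3]) ∪ ({-5/4, -2/5, 3/4, 9/5, 11/6, 6, 45/2} × (-11/9, 2⋅√2])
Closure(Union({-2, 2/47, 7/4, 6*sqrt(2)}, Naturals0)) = Union({-2, 2/47, 7/4, 6*sqrt(2)}, Naturals0)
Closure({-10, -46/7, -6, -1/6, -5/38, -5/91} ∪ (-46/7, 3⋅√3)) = {-10} ∪ [-46/7, 3⋅√3]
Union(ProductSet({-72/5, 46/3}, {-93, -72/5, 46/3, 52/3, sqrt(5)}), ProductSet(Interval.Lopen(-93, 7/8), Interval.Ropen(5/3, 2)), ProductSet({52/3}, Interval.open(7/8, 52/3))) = Union(ProductSet({52/3}, Interval.open(7/8, 52/3)), ProductSet({-72/5, 46/3}, {-93, -72/5, 46/3, 52/3, sqrt(5)}), ProductSet(Interval.Lopen(-93, 7/8), Interval.Ropen(5/3, 2)))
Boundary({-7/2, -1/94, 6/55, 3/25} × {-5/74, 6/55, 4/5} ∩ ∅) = ∅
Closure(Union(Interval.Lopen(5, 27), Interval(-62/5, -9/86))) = Union(Interval(-62/5, -9/86), Interval(5, 27))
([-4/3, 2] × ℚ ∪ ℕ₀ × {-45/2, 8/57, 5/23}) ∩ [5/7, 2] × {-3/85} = [5/7, 2] × {-3/85}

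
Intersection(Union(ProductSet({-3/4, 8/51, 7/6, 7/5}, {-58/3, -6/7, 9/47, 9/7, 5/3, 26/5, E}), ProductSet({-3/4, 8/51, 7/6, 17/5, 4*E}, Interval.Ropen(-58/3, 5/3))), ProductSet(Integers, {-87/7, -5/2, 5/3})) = EmptySet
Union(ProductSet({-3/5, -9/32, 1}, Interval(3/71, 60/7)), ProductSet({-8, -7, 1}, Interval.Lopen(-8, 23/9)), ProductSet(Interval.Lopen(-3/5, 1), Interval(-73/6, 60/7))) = Union(ProductSet({-8, -7, 1}, Interval.Lopen(-8, 23/9)), ProductSet({-3/5, -9/32, 1}, Interval(3/71, 60/7)), ProductSet(Interval.Lopen(-3/5, 1), Interval(-73/6, 60/7)))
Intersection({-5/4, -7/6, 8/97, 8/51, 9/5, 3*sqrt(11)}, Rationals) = {-5/4, -7/6, 8/97, 8/51, 9/5}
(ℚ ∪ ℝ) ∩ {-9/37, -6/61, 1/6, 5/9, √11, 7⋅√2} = {-9/37, -6/61, 1/6, 5/9, √11, 7⋅√2}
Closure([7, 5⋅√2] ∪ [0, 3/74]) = [0, 3/74] ∪ [7, 5⋅√2]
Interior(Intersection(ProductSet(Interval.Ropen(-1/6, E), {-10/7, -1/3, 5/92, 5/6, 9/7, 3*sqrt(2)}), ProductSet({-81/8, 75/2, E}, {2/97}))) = EmptySet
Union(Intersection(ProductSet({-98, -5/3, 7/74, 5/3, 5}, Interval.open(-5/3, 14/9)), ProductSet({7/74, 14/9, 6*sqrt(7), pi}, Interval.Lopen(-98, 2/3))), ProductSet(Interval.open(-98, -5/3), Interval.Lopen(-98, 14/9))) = Union(ProductSet({7/74}, Interval.Lopen(-5/3, 2/3)), ProductSet(Interval.open(-98, -5/3), Interval.Lopen(-98, 14/9)))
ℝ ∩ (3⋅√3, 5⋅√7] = (3⋅√3, 5⋅√7]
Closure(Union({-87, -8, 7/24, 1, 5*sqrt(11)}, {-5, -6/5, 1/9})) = {-87, -8, -5, -6/5, 1/9, 7/24, 1, 5*sqrt(11)}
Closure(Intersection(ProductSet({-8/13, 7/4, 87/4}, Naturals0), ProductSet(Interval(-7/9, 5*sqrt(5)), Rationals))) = ProductSet({-8/13, 7/4}, Naturals0)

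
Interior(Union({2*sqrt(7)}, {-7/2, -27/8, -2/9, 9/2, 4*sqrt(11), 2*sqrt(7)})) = EmptySet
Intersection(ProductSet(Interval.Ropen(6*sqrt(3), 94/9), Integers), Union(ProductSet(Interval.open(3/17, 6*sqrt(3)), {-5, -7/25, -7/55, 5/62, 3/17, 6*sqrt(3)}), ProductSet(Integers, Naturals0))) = EmptySet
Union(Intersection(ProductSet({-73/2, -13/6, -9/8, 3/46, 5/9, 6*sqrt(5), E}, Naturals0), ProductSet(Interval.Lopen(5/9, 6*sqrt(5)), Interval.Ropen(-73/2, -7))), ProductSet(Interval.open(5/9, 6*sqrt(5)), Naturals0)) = ProductSet(Interval.open(5/9, 6*sqrt(5)), Naturals0)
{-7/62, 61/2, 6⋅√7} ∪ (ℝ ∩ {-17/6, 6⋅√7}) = {-17/6, -7/62, 61/2, 6⋅√7}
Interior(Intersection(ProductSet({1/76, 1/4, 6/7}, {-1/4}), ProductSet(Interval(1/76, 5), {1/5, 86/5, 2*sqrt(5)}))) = EmptySet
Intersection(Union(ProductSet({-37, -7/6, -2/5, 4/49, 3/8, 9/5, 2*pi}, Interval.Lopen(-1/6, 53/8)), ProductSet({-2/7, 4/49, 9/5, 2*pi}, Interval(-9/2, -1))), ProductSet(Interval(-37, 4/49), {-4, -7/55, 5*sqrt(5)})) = Union(ProductSet({-2/7, 4/49}, {-4}), ProductSet({-37, -7/6, -2/5, 4/49}, {-7/55}))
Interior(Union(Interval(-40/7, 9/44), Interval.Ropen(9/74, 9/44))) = Interval.open(-40/7, 9/44)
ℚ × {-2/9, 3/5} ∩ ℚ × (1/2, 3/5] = ℚ × {3/5}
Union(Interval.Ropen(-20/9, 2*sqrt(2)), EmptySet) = Interval.Ropen(-20/9, 2*sqrt(2))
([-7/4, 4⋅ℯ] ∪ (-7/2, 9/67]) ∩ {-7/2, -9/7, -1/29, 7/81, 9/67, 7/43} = {-9/7, -1/29, 7/81, 9/67, 7/43}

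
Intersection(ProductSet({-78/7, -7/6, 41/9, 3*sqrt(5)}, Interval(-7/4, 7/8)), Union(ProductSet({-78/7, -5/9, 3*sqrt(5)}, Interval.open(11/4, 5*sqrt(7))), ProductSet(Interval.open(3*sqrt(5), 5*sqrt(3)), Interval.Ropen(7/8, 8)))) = EmptySet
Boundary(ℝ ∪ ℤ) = ∅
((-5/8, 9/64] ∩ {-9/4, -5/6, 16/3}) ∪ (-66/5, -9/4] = (-66/5, -9/4]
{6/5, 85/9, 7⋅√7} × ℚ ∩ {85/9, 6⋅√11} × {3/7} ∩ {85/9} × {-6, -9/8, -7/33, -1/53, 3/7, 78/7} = {85/9} × {3/7}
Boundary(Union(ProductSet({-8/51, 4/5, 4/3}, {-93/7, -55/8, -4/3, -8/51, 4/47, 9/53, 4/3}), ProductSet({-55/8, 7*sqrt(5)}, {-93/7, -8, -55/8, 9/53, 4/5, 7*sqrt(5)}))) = Union(ProductSet({-55/8, 7*sqrt(5)}, {-93/7, -8, -55/8, 9/53, 4/5, 7*sqrt(5)}), ProductSet({-8/51, 4/5, 4/3}, {-93/7, -55/8, -4/3, -8/51, 4/47, 9/53, 4/3}))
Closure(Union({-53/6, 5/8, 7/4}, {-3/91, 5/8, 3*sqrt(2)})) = {-53/6, -3/91, 5/8, 7/4, 3*sqrt(2)}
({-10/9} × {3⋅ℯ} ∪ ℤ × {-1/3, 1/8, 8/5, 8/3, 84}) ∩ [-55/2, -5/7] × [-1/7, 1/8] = {-27, -26, …, -1} × {1/8}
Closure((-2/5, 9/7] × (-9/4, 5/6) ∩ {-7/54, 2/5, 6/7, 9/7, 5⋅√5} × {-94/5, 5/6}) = ∅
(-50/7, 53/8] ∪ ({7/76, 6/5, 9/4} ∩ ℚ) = (-50/7, 53/8]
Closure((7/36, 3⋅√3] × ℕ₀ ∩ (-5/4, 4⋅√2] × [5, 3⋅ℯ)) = [7/36, 3⋅√3] × {5, 6, 7, 8}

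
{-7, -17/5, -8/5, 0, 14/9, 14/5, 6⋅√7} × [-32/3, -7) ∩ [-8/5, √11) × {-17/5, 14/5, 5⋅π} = ∅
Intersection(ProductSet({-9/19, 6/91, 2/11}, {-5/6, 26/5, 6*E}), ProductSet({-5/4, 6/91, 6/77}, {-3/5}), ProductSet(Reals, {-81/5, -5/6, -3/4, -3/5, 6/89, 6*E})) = EmptySet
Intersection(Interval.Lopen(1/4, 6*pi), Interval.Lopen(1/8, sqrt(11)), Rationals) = Intersection(Interval.Lopen(1/4, sqrt(11)), Rationals)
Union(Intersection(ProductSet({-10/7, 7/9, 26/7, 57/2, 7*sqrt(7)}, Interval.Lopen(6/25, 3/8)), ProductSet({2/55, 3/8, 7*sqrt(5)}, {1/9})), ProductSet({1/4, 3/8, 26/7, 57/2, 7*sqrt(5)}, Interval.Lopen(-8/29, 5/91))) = ProductSet({1/4, 3/8, 26/7, 57/2, 7*sqrt(5)}, Interval.Lopen(-8/29, 5/91))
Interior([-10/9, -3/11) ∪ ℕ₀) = ((-10/9, -3/11) \ ℕ₀ \ (-10/9, -3/11)) ∪ (ℕ₀ \ ({-10/9, -3/11} ∪ (ℕ₀ \ (-10/9, -3/11))))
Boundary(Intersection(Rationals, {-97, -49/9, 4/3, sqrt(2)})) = {-97, -49/9, 4/3}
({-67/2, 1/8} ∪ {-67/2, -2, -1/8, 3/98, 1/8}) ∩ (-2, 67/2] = {-1/8, 3/98, 1/8}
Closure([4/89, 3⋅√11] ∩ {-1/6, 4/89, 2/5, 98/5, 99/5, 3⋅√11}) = {4/89, 2/5, 3⋅√11}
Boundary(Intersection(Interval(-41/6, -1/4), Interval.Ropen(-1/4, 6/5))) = {-1/4}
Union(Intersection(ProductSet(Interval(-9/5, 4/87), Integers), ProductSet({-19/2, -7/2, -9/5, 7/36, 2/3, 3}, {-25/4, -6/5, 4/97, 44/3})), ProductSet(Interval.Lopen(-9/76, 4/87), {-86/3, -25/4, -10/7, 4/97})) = ProductSet(Interval.Lopen(-9/76, 4/87), {-86/3, -25/4, -10/7, 4/97})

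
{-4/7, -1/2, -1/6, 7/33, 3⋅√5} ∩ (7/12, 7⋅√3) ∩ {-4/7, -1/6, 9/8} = ∅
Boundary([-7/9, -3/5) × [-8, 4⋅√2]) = ({-7/9, -3/5} × [-8, 4⋅√2]) ∪ ([-7/9, -3/5] × {-8, 4⋅√2})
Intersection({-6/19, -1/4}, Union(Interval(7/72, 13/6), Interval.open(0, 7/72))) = EmptySet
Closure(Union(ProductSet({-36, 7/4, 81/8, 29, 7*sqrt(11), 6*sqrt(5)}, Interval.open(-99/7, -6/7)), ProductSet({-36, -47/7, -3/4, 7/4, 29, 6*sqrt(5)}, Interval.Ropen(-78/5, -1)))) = Union(ProductSet({-36, -47/7, -3/4, 7/4, 29, 6*sqrt(5)}, Interval(-78/5, -1)), ProductSet({-36, 7/4, 81/8, 29, 7*sqrt(11), 6*sqrt(5)}, Interval(-99/7, -6/7)))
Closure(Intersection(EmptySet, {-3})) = EmptySet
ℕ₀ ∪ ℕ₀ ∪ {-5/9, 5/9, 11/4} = {-5/9, 5/9, 11/4} ∪ ℕ₀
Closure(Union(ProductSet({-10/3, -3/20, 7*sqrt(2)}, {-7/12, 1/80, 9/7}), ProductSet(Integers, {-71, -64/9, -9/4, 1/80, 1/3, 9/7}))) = Union(ProductSet({-10/3, -3/20, 7*sqrt(2)}, {-7/12, 1/80, 9/7}), ProductSet(Integers, {-71, -64/9, -9/4, 1/80, 1/3, 9/7}))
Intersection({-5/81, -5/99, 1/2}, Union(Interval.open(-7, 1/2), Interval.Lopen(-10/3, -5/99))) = {-5/81, -5/99}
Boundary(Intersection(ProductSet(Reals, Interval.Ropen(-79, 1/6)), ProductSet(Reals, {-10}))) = ProductSet(Reals, {-10})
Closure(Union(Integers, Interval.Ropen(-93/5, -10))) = Union(Integers, Interval(-93/5, -10))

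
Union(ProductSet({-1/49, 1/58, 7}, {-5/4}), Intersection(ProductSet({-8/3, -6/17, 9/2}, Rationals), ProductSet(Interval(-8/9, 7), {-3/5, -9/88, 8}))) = Union(ProductSet({-6/17, 9/2}, {-3/5, -9/88, 8}), ProductSet({-1/49, 1/58, 7}, {-5/4}))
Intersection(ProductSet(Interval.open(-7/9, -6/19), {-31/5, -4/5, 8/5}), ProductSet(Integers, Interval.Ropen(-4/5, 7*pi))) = EmptySet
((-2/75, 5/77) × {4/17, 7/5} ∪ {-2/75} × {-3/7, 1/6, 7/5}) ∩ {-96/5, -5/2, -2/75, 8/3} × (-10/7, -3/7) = ∅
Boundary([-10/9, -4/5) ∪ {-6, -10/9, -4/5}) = {-6, -10/9, -4/5}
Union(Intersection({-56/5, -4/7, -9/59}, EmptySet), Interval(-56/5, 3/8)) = Interval(-56/5, 3/8)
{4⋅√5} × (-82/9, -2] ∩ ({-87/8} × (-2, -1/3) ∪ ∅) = ∅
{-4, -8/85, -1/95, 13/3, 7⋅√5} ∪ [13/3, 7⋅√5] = {-4, -8/85, -1/95} ∪ [13/3, 7⋅√5]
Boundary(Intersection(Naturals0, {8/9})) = EmptySet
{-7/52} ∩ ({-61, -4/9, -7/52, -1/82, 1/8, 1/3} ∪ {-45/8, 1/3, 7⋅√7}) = {-7/52}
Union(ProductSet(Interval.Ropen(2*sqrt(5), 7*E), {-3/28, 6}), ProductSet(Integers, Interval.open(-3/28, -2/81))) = Union(ProductSet(Integers, Interval.open(-3/28, -2/81)), ProductSet(Interval.Ropen(2*sqrt(5), 7*E), {-3/28, 6}))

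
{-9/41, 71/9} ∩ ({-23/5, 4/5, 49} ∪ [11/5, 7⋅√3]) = {71/9}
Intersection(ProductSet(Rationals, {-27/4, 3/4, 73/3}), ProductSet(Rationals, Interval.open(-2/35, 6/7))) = ProductSet(Rationals, {3/4})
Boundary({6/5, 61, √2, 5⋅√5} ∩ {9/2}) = ∅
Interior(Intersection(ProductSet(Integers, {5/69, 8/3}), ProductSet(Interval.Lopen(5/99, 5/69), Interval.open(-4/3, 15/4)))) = EmptySet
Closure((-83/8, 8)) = [-83/8, 8]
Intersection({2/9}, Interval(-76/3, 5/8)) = {2/9}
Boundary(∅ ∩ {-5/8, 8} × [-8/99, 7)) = ∅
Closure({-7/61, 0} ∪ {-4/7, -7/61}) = {-4/7, -7/61, 0}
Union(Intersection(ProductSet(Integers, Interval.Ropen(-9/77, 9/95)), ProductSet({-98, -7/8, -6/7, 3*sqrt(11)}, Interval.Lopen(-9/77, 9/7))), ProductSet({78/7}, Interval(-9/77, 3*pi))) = Union(ProductSet({-98}, Interval.open(-9/77, 9/95)), ProductSet({78/7}, Interval(-9/77, 3*pi)))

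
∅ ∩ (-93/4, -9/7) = ∅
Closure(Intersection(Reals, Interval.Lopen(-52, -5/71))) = Interval(-52, -5/71)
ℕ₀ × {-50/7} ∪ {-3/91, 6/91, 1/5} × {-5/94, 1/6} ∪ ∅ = (ℕ₀ × {-50/7}) ∪ ({-3/91, 6/91, 1/5} × {-5/94, 1/6})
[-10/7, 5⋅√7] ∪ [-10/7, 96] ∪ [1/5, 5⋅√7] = [-10/7, 96]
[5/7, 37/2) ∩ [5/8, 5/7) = ∅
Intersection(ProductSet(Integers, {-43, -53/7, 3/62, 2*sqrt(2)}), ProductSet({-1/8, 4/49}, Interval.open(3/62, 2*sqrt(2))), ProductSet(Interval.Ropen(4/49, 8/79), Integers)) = EmptySet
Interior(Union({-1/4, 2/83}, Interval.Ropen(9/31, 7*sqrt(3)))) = Interval.open(9/31, 7*sqrt(3))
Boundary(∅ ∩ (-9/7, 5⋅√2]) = ∅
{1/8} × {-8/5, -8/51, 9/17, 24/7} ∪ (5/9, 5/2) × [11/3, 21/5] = ({1/8} × {-8/5, -8/51, 9/17, 24/7}) ∪ ((5/9, 5/2) × [11/3, 21/5])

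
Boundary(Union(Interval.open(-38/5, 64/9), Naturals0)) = Union(Complement(Naturals0, Interval.open(-38/5, 64/9)), {-38/5, 64/9})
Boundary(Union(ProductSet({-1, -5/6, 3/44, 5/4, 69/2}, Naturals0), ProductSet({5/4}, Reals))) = Union(ProductSet({5/4}, Reals), ProductSet({-1, -5/6, 3/44, 5/4, 69/2}, Naturals0))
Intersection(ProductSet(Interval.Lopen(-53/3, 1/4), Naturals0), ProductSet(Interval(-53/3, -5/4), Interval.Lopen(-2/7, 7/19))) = ProductSet(Interval.Lopen(-53/3, -5/4), Range(0, 1, 1))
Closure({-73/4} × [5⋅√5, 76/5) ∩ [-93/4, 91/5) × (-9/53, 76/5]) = {-73/4} × [5⋅√5, 76/5]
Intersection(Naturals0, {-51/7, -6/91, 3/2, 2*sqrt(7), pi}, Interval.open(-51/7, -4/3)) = EmptySet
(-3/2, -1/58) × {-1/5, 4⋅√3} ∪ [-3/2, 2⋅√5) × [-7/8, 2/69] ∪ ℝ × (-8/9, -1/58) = (ℝ × (-8/9, -1/58)) ∪ ((-3/2, -1/58) × {-1/5, 4⋅√3}) ∪ ([-3/2, 2⋅√5) × [-7/8, 2/69])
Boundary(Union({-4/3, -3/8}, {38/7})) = {-4/3, -3/8, 38/7}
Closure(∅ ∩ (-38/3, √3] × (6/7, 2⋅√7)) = ∅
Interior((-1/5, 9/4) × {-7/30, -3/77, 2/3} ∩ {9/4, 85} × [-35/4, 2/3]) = ∅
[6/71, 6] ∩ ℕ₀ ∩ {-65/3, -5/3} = ∅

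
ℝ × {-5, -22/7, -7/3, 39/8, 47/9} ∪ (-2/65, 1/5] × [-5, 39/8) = (ℝ × {-5, -22/7, -7/3, 39/8, 47/9}) ∪ ((-2/65, 1/5] × [-5, 39/8))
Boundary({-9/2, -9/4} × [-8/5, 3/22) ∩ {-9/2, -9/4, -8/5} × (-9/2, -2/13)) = {-9/2, -9/4} × [-8/5, -2/13]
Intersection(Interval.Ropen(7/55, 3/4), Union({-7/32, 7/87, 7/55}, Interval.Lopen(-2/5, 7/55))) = {7/55}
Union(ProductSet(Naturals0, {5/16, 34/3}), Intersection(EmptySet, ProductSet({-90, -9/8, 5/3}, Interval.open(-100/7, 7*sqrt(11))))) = ProductSet(Naturals0, {5/16, 34/3})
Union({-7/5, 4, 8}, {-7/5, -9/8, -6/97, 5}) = {-7/5, -9/8, -6/97, 4, 5, 8}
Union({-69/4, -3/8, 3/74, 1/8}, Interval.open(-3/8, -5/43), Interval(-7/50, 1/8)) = Union({-69/4}, Interval(-3/8, 1/8))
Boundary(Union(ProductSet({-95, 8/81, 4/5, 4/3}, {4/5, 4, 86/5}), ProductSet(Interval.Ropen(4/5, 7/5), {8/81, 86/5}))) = Union(ProductSet({-95, 8/81, 4/5, 4/3}, {4/5, 4, 86/5}), ProductSet(Interval(4/5, 7/5), {8/81, 86/5}))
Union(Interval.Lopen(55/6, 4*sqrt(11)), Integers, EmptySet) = Union(Integers, Interval.Lopen(55/6, 4*sqrt(11)))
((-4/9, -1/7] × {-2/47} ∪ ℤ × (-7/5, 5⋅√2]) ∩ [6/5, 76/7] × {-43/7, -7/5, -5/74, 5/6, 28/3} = {2, 3, …, 10} × {-5/74, 5/6}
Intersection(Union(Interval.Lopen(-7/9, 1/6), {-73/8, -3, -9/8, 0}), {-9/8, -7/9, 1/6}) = {-9/8, 1/6}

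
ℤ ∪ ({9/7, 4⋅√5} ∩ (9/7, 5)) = ℤ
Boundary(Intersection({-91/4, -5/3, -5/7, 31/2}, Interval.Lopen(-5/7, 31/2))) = {31/2}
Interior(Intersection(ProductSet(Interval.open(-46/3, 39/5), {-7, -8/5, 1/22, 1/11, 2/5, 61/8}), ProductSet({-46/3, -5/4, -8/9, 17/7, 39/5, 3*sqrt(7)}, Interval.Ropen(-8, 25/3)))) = EmptySet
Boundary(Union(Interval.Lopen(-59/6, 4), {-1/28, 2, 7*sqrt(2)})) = {-59/6, 4, 7*sqrt(2)}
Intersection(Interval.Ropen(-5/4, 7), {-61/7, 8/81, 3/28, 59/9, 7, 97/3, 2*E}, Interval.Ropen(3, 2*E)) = EmptySet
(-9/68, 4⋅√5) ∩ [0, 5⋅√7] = [0, 4⋅√5)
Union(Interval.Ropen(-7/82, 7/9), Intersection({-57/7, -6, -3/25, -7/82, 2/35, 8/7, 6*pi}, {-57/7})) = Union({-57/7}, Interval.Ropen(-7/82, 7/9))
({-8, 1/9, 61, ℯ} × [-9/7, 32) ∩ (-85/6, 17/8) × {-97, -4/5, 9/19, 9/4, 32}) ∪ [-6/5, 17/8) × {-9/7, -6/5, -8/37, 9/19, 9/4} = ({-8, 1/9} × {-4/5, 9/19, 9/4}) ∪ ([-6/5, 17/8) × {-9/7, -6/5, -8/37, 9/19, 9/4})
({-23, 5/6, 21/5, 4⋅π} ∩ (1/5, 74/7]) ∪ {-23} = {-23, 5/6, 21/5}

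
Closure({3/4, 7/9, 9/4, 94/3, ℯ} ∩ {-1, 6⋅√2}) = ∅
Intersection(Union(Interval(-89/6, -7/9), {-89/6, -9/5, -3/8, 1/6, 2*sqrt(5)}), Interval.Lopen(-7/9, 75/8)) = {-3/8, 1/6, 2*sqrt(5)}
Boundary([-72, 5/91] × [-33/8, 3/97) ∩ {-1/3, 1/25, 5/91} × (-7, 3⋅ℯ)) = {-1/3, 1/25, 5/91} × [-33/8, 3/97]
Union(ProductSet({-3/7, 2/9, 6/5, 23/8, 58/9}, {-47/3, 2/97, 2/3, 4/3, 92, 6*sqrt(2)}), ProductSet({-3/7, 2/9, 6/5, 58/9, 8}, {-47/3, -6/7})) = Union(ProductSet({-3/7, 2/9, 6/5, 23/8, 58/9}, {-47/3, 2/97, 2/3, 4/3, 92, 6*sqrt(2)}), ProductSet({-3/7, 2/9, 6/5, 58/9, 8}, {-47/3, -6/7}))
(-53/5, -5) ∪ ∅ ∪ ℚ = ℚ ∪ [-53/5, -5]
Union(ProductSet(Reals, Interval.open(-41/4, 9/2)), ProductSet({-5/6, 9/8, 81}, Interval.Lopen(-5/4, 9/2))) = Union(ProductSet({-5/6, 9/8, 81}, Interval.Lopen(-5/4, 9/2)), ProductSet(Reals, Interval.open(-41/4, 9/2)))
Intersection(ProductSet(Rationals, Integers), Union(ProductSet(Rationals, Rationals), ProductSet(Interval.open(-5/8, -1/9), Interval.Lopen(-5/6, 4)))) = ProductSet(Rationals, Integers)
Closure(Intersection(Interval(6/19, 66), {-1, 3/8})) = {3/8}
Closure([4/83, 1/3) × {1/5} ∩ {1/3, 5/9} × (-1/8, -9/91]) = ∅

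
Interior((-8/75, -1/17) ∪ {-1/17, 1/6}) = (-8/75, -1/17)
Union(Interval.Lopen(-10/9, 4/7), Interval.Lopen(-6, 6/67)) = Interval.Lopen(-6, 4/7)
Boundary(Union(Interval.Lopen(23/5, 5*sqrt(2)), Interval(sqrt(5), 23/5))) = {5*sqrt(2), sqrt(5)}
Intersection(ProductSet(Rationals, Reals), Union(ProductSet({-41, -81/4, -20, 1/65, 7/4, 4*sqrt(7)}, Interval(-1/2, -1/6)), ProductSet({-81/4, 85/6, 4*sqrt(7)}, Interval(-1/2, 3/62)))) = Union(ProductSet({-81/4, 85/6}, Interval(-1/2, 3/62)), ProductSet({-41, -81/4, -20, 1/65, 7/4}, Interval(-1/2, -1/6)))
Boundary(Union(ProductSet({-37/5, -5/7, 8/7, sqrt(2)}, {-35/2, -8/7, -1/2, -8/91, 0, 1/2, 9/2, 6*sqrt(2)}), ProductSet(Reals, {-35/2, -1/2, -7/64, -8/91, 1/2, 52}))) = Union(ProductSet({-37/5, -5/7, 8/7, sqrt(2)}, {-35/2, -8/7, -1/2, -8/91, 0, 1/2, 9/2, 6*sqrt(2)}), ProductSet(Reals, {-35/2, -1/2, -7/64, -8/91, 1/2, 52}))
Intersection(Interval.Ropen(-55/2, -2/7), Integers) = Range(-27, 0, 1)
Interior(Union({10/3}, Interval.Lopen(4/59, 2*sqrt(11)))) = Interval.open(4/59, 2*sqrt(11))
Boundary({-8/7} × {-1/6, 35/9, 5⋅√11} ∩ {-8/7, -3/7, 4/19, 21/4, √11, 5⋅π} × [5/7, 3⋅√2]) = {-8/7} × {35/9}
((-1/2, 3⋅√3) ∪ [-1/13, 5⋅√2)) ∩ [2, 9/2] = [2, 9/2]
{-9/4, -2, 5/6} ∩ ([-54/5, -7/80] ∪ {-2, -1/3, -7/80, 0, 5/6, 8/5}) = {-9/4, -2, 5/6}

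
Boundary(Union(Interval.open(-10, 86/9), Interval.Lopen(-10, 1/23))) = {-10, 86/9}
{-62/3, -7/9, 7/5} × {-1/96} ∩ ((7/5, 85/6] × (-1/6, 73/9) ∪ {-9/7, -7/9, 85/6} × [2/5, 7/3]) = ∅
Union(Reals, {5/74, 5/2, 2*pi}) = Reals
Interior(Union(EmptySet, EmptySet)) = EmptySet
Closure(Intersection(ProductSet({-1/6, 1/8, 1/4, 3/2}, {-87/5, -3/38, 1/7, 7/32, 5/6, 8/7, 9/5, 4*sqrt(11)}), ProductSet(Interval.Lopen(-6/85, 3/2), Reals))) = ProductSet({1/8, 1/4, 3/2}, {-87/5, -3/38, 1/7, 7/32, 5/6, 8/7, 9/5, 4*sqrt(11)})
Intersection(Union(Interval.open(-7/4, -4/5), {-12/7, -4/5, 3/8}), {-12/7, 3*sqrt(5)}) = {-12/7}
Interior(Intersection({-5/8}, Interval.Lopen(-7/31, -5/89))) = EmptySet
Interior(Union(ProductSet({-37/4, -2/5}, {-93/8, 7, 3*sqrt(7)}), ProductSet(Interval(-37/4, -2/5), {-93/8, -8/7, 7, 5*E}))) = EmptySet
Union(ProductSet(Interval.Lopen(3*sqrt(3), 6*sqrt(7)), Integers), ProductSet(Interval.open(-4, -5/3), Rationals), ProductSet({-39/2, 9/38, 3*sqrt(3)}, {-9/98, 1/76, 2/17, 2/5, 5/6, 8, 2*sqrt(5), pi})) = Union(ProductSet({-39/2, 9/38, 3*sqrt(3)}, {-9/98, 1/76, 2/17, 2/5, 5/6, 8, 2*sqrt(5), pi}), ProductSet(Interval.open(-4, -5/3), Rationals), ProductSet(Interval.Lopen(3*sqrt(3), 6*sqrt(7)), Integers))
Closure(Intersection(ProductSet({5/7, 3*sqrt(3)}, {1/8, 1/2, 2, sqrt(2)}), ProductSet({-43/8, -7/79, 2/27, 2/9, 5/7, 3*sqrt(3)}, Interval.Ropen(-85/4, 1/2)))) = ProductSet({5/7, 3*sqrt(3)}, {1/8})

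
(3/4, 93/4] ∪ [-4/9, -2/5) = [-4/9, -2/5) ∪ (3/4, 93/4]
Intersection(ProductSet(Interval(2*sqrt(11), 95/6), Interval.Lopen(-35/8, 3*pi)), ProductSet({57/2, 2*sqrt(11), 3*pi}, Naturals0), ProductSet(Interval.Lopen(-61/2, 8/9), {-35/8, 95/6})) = EmptySet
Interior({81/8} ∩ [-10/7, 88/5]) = ∅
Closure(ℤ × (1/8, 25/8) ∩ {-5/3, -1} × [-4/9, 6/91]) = ∅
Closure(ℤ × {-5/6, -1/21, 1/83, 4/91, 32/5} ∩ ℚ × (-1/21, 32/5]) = ℤ × {1/83, 4/91, 32/5}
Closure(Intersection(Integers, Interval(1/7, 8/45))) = EmptySet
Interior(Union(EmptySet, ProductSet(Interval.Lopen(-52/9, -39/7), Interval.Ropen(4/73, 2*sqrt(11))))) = ProductSet(Interval.open(-52/9, -39/7), Interval.open(4/73, 2*sqrt(11)))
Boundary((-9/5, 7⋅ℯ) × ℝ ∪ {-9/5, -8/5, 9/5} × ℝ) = {-9/5, 7⋅ℯ} × ℝ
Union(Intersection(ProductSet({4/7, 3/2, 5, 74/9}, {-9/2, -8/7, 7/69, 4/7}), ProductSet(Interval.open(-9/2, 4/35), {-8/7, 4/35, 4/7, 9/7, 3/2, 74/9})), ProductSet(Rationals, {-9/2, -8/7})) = ProductSet(Rationals, {-9/2, -8/7})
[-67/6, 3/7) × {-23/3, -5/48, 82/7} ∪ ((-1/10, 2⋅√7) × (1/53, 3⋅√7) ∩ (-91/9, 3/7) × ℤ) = ([-67/6, 3/7) × {-23/3, -5/48, 82/7}) ∪ ((-1/10, 3/7) × {1, 2, …, 7})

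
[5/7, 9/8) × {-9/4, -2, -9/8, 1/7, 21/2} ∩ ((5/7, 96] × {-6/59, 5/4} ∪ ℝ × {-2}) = [5/7, 9/8) × {-2}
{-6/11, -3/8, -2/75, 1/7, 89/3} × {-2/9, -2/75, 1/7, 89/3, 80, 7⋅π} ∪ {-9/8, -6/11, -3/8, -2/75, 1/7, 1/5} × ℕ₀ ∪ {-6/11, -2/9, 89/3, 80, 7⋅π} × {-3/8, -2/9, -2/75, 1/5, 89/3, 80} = ({-9/8, -6/11, -3/8, -2/75, 1/7, 1/5} × ℕ₀) ∪ ({-6/11, -3/8, -2/75, 1/7, 89/3} × {-2/9, -2/75, 1/7, 89/3, 80, 7⋅π}) ∪ ({-6/11, -2/9, 89/3, 80, 7⋅π} × {-3/8, -2/9, -2/75, 1/5, 89/3, 80})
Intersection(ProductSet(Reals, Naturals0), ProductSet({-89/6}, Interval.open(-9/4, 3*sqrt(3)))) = ProductSet({-89/6}, Range(0, 6, 1))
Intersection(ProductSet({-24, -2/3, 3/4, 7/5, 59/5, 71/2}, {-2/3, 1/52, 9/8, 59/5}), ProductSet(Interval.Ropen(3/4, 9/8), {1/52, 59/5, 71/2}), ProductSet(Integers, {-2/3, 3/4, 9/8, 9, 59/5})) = EmptySet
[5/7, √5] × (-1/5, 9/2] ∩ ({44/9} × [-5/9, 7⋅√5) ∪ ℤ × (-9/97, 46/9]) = {1, 2} × (-9/97, 9/2]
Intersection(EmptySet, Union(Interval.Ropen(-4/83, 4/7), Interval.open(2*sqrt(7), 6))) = EmptySet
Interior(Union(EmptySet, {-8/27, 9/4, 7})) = EmptySet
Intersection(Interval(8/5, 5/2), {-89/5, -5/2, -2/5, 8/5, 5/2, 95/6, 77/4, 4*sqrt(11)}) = {8/5, 5/2}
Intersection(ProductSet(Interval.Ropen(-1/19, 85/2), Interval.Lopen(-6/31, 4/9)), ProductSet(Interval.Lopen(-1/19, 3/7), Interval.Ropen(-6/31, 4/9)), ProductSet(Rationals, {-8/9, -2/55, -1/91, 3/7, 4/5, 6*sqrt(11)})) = ProductSet(Intersection(Interval.Lopen(-1/19, 3/7), Rationals), {-2/55, -1/91, 3/7})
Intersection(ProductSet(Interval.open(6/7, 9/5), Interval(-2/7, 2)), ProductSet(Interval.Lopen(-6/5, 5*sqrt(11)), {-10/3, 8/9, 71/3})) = ProductSet(Interval.open(6/7, 9/5), {8/9})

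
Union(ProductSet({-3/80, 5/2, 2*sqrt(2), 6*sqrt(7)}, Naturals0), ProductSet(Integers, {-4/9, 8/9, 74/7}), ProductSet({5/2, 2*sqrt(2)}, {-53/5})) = Union(ProductSet({5/2, 2*sqrt(2)}, {-53/5}), ProductSet({-3/80, 5/2, 2*sqrt(2), 6*sqrt(7)}, Naturals0), ProductSet(Integers, {-4/9, 8/9, 74/7}))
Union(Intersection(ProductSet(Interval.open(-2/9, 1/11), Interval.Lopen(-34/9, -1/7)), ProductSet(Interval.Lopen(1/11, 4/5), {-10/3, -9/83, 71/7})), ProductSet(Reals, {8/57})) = ProductSet(Reals, {8/57})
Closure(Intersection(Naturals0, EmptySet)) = EmptySet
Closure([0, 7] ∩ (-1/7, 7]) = [0, 7]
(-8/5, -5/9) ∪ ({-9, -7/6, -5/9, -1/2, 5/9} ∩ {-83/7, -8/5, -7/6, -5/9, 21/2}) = (-8/5, -5/9]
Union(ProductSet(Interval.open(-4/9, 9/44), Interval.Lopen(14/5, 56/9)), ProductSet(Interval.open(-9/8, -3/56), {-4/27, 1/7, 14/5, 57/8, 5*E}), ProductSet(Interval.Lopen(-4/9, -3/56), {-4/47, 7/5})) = Union(ProductSet(Interval.open(-9/8, -3/56), {-4/27, 1/7, 14/5, 57/8, 5*E}), ProductSet(Interval.Lopen(-4/9, -3/56), {-4/47, 7/5}), ProductSet(Interval.open(-4/9, 9/44), Interval.Lopen(14/5, 56/9)))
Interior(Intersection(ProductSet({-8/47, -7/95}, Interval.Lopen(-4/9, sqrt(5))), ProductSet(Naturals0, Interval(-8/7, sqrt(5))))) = EmptySet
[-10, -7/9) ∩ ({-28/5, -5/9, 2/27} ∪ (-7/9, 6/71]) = {-28/5}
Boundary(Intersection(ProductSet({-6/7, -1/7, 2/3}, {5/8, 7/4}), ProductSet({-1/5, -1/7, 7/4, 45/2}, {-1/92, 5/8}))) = ProductSet({-1/7}, {5/8})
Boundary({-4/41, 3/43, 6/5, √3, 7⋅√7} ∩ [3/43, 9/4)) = {3/43, 6/5, √3}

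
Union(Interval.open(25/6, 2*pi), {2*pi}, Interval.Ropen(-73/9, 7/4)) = Union(Interval.Ropen(-73/9, 7/4), Interval.Lopen(25/6, 2*pi))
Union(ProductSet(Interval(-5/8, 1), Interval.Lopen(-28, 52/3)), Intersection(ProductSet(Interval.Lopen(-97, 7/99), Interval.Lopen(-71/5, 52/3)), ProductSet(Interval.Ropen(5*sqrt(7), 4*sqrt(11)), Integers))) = ProductSet(Interval(-5/8, 1), Interval.Lopen(-28, 52/3))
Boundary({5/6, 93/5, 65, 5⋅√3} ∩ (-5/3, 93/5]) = {5/6, 93/5, 5⋅√3}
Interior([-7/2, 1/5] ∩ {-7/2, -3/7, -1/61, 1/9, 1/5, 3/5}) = ∅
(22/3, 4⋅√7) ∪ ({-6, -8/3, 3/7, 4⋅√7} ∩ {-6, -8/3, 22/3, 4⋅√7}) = {-6, -8/3} ∪ (22/3, 4⋅√7]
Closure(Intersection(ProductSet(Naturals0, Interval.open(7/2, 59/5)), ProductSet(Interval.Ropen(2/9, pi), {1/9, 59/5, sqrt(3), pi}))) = EmptySet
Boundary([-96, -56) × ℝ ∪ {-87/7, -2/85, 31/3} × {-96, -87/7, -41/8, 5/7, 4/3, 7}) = ({-96, -56} × ℝ) ∪ ({-87/7, -2/85, 31/3} × {-96, -87/7, -41/8, 5/7, 4/3, 7})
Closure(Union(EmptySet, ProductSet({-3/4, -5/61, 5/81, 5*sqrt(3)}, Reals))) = ProductSet({-3/4, -5/61, 5/81, 5*sqrt(3)}, Reals)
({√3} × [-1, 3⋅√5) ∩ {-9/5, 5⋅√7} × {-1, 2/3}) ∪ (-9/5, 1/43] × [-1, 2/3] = (-9/5, 1/43] × [-1, 2/3]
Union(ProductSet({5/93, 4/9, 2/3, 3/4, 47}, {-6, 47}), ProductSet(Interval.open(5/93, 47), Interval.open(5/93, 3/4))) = Union(ProductSet({5/93, 4/9, 2/3, 3/4, 47}, {-6, 47}), ProductSet(Interval.open(5/93, 47), Interval.open(5/93, 3/4)))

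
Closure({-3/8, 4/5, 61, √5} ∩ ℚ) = {-3/8, 4/5, 61}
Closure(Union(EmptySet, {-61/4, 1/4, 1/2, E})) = {-61/4, 1/4, 1/2, E}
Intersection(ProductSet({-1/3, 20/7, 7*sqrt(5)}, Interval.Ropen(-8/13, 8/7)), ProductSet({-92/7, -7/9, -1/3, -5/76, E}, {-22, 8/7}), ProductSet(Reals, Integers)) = EmptySet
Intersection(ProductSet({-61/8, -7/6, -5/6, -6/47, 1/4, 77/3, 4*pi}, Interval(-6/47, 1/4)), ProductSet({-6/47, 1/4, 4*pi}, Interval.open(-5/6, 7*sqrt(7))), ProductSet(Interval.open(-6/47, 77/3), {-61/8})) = EmptySet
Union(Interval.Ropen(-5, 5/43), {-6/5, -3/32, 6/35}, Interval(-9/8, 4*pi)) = Interval(-5, 4*pi)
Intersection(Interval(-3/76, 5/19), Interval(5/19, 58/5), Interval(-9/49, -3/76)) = EmptySet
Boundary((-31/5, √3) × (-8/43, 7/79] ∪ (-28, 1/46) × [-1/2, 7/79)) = ({-28} × [-1/2, 7/79]) ∪ ([-28, 1/46] × {-1/2, 7/79}) ∪ ({√3} × [-8/43, 7/79]) ∪ ([-31/5, √3] × {7/79}) ∪ ([1/46, √3] × {-8/43, 7/79}) ∪ ({-28, 1/46} × ([-1/2, -8/43] ∪ {7/79}))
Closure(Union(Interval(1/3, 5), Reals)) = Interval(-oo, oo)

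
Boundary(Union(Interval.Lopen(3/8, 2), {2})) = {3/8, 2}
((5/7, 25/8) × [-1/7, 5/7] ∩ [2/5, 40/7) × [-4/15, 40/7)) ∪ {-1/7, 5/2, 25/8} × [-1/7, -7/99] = ({-1/7, 5/2, 25/8} × [-1/7, -7/99]) ∪ ((5/7, 25/8) × [-1/7, 5/7])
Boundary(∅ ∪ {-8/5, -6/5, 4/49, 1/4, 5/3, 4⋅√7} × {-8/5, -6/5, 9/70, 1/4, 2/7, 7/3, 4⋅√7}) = {-8/5, -6/5, 4/49, 1/4, 5/3, 4⋅√7} × {-8/5, -6/5, 9/70, 1/4, 2/7, 7/3, 4⋅√7}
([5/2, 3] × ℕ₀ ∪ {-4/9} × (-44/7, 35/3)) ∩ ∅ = ∅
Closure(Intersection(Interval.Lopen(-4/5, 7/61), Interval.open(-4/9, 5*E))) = Interval(-4/9, 7/61)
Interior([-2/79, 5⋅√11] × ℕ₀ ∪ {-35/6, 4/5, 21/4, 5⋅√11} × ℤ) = ∅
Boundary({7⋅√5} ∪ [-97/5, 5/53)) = {-97/5, 5/53, 7⋅√5}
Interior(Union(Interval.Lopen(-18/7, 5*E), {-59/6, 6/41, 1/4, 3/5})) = Interval.open(-18/7, 5*E)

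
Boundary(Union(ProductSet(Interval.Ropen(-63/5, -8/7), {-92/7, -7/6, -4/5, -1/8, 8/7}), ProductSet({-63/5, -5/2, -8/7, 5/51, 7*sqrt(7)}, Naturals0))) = Union(ProductSet({-63/5, -5/2, -8/7, 5/51, 7*sqrt(7)}, Naturals0), ProductSet(Interval(-63/5, -8/7), {-92/7, -7/6, -4/5, -1/8, 8/7}))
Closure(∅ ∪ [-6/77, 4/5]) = [-6/77, 4/5]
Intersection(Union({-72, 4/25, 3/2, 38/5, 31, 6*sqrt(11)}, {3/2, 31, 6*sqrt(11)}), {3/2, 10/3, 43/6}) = {3/2}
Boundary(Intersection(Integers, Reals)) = Integers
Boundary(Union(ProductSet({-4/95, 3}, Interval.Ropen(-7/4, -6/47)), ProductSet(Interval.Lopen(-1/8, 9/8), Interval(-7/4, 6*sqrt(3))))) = Union(ProductSet({3}, Interval(-7/4, -6/47)), ProductSet({-1/8, 9/8}, Interval(-7/4, 6*sqrt(3))), ProductSet({-4/95, 3}, {-7/4}), ProductSet(Interval(-1/8, 9/8), {-7/4, 6*sqrt(3)}))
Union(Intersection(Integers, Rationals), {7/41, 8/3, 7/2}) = Union({7/41, 8/3, 7/2}, Integers)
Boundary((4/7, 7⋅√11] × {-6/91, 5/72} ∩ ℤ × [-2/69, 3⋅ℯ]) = {1, 2, …, 23} × {5/72}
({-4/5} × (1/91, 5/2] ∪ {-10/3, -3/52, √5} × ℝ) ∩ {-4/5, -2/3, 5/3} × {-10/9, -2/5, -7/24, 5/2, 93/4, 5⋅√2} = {-4/5} × {5/2}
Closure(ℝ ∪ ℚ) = ℝ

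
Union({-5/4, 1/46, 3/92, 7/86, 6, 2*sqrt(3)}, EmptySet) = {-5/4, 1/46, 3/92, 7/86, 6, 2*sqrt(3)}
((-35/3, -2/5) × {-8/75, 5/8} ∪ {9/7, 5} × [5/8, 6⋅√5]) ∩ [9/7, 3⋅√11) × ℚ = {9/7, 5} × (ℚ ∩ [5/8, 6⋅√5])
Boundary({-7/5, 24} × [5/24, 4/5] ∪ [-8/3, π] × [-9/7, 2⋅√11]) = ({24} × [5/24, 4/5]) ∪ ({-8/3, π} × [-9/7, 2⋅√11]) ∪ ([-8/3, π] × {-9/7, 2⋅√11})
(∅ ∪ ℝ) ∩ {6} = {6}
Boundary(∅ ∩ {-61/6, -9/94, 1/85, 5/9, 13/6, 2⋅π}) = ∅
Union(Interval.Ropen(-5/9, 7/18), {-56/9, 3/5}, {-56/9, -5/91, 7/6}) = Union({-56/9, 3/5, 7/6}, Interval.Ropen(-5/9, 7/18))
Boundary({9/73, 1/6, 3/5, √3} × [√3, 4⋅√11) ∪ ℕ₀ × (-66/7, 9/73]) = (ℕ₀ × [-66/7, 9/73]) ∪ ({9/73, 1/6, 3/5, √3} × [√3, 4⋅√11])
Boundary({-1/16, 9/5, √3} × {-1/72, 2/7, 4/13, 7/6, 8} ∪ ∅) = {-1/16, 9/5, √3} × {-1/72, 2/7, 4/13, 7/6, 8}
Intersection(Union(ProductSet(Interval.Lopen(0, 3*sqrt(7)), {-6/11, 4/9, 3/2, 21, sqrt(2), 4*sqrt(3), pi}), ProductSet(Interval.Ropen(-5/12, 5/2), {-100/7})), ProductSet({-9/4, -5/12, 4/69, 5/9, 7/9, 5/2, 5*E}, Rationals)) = Union(ProductSet({-5/12, 4/69, 5/9, 7/9}, {-100/7}), ProductSet({4/69, 5/9, 7/9, 5/2}, {-6/11, 4/9, 3/2, 21}))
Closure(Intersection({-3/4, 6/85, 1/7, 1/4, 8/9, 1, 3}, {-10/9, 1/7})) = {1/7}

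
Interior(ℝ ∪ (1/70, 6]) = (-∞, ∞)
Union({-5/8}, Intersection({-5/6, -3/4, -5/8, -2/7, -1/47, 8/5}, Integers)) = {-5/8}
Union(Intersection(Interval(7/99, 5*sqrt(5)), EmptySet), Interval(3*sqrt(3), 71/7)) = Interval(3*sqrt(3), 71/7)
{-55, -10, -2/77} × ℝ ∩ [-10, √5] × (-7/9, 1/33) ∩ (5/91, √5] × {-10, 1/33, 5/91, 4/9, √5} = ∅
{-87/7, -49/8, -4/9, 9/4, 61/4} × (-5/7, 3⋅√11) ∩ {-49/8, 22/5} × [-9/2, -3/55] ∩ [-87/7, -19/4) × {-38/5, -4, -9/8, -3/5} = {-49/8} × {-3/5}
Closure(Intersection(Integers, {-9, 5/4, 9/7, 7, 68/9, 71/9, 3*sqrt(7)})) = {-9, 7}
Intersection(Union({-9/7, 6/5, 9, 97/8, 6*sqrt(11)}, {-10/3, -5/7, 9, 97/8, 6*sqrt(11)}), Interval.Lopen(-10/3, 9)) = {-9/7, -5/7, 6/5, 9}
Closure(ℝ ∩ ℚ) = ℝ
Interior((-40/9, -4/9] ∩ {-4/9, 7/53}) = ∅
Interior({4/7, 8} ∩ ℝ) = ∅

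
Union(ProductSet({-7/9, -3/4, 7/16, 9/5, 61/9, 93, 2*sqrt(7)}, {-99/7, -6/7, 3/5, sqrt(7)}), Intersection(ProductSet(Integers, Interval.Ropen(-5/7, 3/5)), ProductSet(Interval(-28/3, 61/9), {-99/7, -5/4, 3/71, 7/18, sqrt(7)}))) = Union(ProductSet({-7/9, -3/4, 7/16, 9/5, 61/9, 93, 2*sqrt(7)}, {-99/7, -6/7, 3/5, sqrt(7)}), ProductSet(Range(-9, 7, 1), {3/71, 7/18}))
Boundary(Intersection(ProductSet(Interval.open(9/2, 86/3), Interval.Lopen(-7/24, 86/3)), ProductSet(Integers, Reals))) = ProductSet(Range(5, 29, 1), Interval(-7/24, 86/3))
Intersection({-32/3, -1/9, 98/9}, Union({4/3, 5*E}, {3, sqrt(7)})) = EmptySet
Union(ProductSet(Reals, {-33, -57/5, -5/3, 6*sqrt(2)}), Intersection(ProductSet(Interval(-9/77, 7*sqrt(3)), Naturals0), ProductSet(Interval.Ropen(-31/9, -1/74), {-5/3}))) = ProductSet(Reals, {-33, -57/5, -5/3, 6*sqrt(2)})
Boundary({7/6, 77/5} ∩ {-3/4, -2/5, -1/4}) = ∅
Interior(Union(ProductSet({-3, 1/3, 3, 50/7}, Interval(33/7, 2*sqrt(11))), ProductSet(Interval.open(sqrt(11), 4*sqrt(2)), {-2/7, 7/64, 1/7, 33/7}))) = EmptySet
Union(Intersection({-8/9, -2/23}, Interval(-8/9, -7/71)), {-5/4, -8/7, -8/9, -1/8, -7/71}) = {-5/4, -8/7, -8/9, -1/8, -7/71}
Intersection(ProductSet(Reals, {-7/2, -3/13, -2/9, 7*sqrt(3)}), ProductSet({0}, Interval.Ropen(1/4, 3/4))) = EmptySet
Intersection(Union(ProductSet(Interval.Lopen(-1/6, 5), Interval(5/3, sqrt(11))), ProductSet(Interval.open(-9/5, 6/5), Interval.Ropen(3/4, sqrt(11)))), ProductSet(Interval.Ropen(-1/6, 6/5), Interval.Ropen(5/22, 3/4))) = EmptySet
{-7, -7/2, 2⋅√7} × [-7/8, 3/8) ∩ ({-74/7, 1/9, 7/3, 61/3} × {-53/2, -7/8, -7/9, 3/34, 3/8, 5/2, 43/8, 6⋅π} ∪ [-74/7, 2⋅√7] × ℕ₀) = {-7, -7/2, 2⋅√7} × {0}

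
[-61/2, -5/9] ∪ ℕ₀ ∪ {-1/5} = [-61/2, -5/9] ∪ {-1/5} ∪ ℕ₀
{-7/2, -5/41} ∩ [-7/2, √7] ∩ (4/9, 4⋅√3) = ∅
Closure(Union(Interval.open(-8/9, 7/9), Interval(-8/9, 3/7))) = Interval(-8/9, 7/9)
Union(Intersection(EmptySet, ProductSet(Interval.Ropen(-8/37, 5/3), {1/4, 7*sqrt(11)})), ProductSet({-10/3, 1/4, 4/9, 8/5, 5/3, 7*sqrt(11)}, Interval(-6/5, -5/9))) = ProductSet({-10/3, 1/4, 4/9, 8/5, 5/3, 7*sqrt(11)}, Interval(-6/5, -5/9))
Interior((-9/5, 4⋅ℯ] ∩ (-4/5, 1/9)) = (-4/5, 1/9)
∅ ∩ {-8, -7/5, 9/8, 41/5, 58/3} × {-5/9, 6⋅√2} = ∅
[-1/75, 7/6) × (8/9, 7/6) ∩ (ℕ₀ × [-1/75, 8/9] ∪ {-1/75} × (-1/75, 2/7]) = ∅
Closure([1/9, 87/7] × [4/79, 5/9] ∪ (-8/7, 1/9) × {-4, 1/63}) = ([-8/7, 1/9] × {-4, 1/63}) ∪ ([1/9, 87/7] × [4/79, 5/9])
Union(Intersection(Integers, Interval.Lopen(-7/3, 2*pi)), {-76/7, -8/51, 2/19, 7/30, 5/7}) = Union({-76/7, -8/51, 2/19, 7/30, 5/7}, Range(-2, 7, 1))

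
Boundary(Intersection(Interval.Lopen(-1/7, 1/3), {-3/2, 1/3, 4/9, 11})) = {1/3}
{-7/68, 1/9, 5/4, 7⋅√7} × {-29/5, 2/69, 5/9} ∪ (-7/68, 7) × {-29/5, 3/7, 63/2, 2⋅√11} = ({-7/68, 1/9, 5/4, 7⋅√7} × {-29/5, 2/69, 5/9}) ∪ ((-7/68, 7) × {-29/5, 3/7, 63/2, 2⋅√11})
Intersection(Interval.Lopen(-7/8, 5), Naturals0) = Range(0, 6, 1)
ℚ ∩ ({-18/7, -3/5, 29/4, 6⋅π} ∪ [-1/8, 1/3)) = {-18/7, -3/5, 29/4} ∪ (ℚ ∩ [-1/8, 1/3))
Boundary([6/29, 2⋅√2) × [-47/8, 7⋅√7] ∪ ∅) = ({6/29, 2⋅√2} × [-47/8, 7⋅√7]) ∪ ([6/29, 2⋅√2] × {-47/8, 7⋅√7})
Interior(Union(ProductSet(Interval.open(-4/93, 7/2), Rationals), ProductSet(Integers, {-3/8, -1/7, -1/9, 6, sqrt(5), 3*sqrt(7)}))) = EmptySet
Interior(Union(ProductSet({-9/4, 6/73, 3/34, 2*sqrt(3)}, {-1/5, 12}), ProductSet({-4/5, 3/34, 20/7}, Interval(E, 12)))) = EmptySet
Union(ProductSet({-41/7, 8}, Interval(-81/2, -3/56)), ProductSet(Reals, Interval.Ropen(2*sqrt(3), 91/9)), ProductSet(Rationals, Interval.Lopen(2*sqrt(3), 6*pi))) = Union(ProductSet({-41/7, 8}, Interval(-81/2, -3/56)), ProductSet(Rationals, Interval.Lopen(2*sqrt(3), 6*pi)), ProductSet(Reals, Interval.Ropen(2*sqrt(3), 91/9)))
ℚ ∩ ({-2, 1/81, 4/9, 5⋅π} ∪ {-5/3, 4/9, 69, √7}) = {-2, -5/3, 1/81, 4/9, 69}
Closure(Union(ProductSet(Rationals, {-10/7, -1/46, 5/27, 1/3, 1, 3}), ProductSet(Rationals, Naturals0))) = ProductSet(Reals, Union({-10/7, -1/46, 5/27, 1/3}, Naturals0))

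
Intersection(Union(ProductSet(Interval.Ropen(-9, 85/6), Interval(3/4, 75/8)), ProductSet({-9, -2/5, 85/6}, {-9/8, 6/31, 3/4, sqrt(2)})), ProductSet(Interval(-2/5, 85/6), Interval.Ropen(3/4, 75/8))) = Union(ProductSet({-2/5, 85/6}, {3/4, sqrt(2)}), ProductSet(Interval.Ropen(-2/5, 85/6), Interval.Ropen(3/4, 75/8)))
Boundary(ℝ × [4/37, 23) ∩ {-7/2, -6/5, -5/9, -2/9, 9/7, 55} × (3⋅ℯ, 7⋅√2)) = {-7/2, -6/5, -5/9, -2/9, 9/7, 55} × [3⋅ℯ, 7⋅√2]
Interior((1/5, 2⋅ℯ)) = (1/5, 2⋅ℯ)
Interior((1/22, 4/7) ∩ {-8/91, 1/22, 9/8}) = ∅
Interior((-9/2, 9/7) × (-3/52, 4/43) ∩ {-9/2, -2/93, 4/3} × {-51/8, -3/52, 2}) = ∅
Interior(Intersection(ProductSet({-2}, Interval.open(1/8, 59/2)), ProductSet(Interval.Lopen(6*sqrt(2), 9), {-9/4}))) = EmptySet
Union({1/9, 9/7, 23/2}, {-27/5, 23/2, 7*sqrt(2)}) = {-27/5, 1/9, 9/7, 23/2, 7*sqrt(2)}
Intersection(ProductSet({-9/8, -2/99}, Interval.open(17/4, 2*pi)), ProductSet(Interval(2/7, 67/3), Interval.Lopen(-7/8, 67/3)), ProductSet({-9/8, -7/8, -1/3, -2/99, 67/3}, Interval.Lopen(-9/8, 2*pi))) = EmptySet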